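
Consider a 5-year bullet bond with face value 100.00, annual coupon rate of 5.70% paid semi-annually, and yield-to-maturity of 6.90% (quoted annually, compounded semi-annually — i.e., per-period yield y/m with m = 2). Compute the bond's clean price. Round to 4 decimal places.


Coupon per period c = face * coupon_rate / m = 2.850000
Periods per year m = 2; per-period yield y/m = 0.034500
Number of cashflows N = 10
Cashflows (t years, CF_t, discount factor 1/(1+y/m)^(m*t), PV):
  t = 0.5000: CF_t = 2.850000, DF = 0.966651, PV = 2.754954
  t = 1.0000: CF_t = 2.850000, DF = 0.934413, PV = 2.663078
  t = 1.5000: CF_t = 2.850000, DF = 0.903251, PV = 2.574266
  t = 2.0000: CF_t = 2.850000, DF = 0.873128, PV = 2.488415
  t = 2.5000: CF_t = 2.850000, DF = 0.844010, PV = 2.405428
  t = 3.0000: CF_t = 2.850000, DF = 0.815863, PV = 2.325208
  t = 3.5000: CF_t = 2.850000, DF = 0.788654, PV = 2.247664
  t = 4.0000: CF_t = 2.850000, DF = 0.762353, PV = 2.172706
  t = 4.5000: CF_t = 2.850000, DF = 0.736929, PV = 2.100247
  t = 5.0000: CF_t = 102.850000, DF = 0.712353, PV = 73.265471
Price P = sum_t PV_t = 94.997438

Answer: Price = 94.9974


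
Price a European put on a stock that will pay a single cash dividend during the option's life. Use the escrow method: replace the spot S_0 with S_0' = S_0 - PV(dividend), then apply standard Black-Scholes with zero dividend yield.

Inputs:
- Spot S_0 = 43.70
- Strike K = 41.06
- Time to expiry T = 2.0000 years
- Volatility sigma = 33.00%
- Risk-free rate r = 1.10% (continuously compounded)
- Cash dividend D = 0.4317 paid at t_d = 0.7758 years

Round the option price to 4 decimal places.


Answer: Price = 6.2407

Derivation:
PV(D) = D * exp(-r * t_d) = 0.4317 * 0.99150251 = 0.42803163
S_0' = S_0 - PV(D) = 43.7000 - 0.42803163 = 43.27196837
d1 = (ln(S_0'/K) + (r + sigma^2/2)*T) / (sigma*sqrt(T)) = 0.39291702
d2 = d1 - sigma*sqrt(T) = -0.07377345
exp(-rT) = 0.97824024
N(-d1) = 0.34719038; N(-d2) = 0.52940467
P = K * exp(-rT) * N(-d2) - S_0' * N(-d1) = 41.0600 * 0.97824024 * 0.52940467 - 43.27196837 * 0.34719038 = 6.2407


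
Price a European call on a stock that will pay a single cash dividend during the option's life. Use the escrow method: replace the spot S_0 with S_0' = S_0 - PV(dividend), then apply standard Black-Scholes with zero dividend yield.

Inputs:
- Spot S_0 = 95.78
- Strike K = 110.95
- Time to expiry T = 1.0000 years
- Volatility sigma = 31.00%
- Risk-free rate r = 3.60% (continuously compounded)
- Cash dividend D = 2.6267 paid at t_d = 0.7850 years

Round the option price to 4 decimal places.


Answer: Price = 6.6244

Derivation:
PV(D) = D * exp(-r * t_d) = 2.6267 * 0.97213558 = 2.55350852
S_0' = S_0 - PV(D) = 95.7800 - 2.55350852 = 93.22649148
d1 = (ln(S_0'/K) + (r + sigma^2/2)*T) / (sigma*sqrt(T)) = -0.29031524
d2 = d1 - sigma*sqrt(T) = -0.60031524
exp(-rT) = 0.96464029
N(d1) = 0.38578754; N(d2) = 0.27414808
C = S_0' * N(d1) - K * exp(-rT) * N(d2) = 93.22649148 * 0.38578754 - 110.9500 * 0.96464029 * 0.27414808 = 6.6244


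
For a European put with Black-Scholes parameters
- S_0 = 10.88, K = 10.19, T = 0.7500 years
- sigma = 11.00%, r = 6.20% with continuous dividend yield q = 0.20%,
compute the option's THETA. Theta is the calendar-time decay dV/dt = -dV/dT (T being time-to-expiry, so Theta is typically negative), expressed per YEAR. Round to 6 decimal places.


Answer: Theta = -0.055011

Derivation:
d1 = 1.2077841606; d2 = 1.1125213662
phi(d1) = 0.1923747815; exp(-qT) = 0.9985011244; exp(-rT) = 0.9545645606
Theta = -S*exp(-qT)*phi(d1)*sigma/(2*sqrt(T)) + r*K*exp(-rT)*N(-d2) - q*S*exp(-qT)*N(-d1)
N(-d1) = 0.1135651478; N(-d2) = 0.1329570244; sqrt(T) = 0.8660254038
Term 1 = -10.8800 * 0.9985011244 * 0.1923747815 * 0.1100 / (2 * 0.8660254038) = -0.1327265027
Term 2 = 0.0620 * 10.1900 * 0.9545645606 * 0.1329570244 = 0.0801830306
Term 3 = -0.0020 * 10.8800 * 0.9985011244 * 0.1135651478 = -0.0024674736
Theta = -0.1327265027 + (0.0801830306) + (-0.0024674736) = -0.055011


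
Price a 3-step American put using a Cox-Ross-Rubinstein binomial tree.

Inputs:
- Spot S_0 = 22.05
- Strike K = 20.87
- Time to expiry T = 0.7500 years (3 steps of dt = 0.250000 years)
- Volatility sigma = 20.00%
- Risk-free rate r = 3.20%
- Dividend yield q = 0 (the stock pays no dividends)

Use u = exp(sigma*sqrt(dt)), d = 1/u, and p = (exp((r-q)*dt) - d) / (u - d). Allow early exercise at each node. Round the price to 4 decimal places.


Answer: Price = V(0,0) = 0.8690

Derivation:
dt = T/N = 0.250000
u = exp(sigma*sqrt(dt)) = 1.105171; d = 1/u = 0.904837
p = (exp((r-q)*dt) - d) / (u - d) = 0.515114
Discount per step: exp(-r*dt) = 0.992032
Stock lattice S(k, i) with i counting down-moves:
  k=0: S(0,0) = 22.0500
  k=1: S(1,0) = 24.3690; S(1,1) = 19.9517
  k=2: S(2,0) = 26.9319; S(2,1) = 22.0500; S(2,2) = 18.0530
  k=3: S(3,0) = 29.7644; S(3,1) = 24.3690; S(3,2) = 19.9517; S(3,3) = 16.3350
Terminal payoffs V(N, i) = max(K - S_T, 0):
  V(3,0) = 0.000000; V(3,1) = 0.000000; V(3,2) = 0.918335; V(3,3) = 4.534958
Backward induction: V(k, i) = exp(-r*dt) * [p * V(k+1, i) + (1-p) * V(k+1, i+1)]; then take max(V_cont, immediate exercise) for American.
  V(2,0) = exp(-r*dt) * [p*0.000000 + (1-p)*0.000000] = 0.000000; exercise = 0.000000; V(2,0) = max -> 0.000000
  V(2,1) = exp(-r*dt) * [p*0.000000 + (1-p)*0.918335] = 0.441739; exercise = 0.000000; V(2,1) = max -> 0.441739
  V(2,2) = exp(-r*dt) * [p*0.918335 + (1-p)*4.534958] = 2.650693; exercise = 2.816987; V(2,2) = max -> 2.816987
  V(1,0) = exp(-r*dt) * [p*0.000000 + (1-p)*0.441739] = 0.212486; exercise = 0.000000; V(1,0) = max -> 0.212486
  V(1,1) = exp(-r*dt) * [p*0.441739 + (1-p)*2.816987] = 1.580766; exercise = 0.918335; V(1,1) = max -> 1.580766
  V(0,0) = exp(-r*dt) * [p*0.212486 + (1-p)*1.580766] = 0.868966; exercise = 0.000000; V(0,0) = max -> 0.868966


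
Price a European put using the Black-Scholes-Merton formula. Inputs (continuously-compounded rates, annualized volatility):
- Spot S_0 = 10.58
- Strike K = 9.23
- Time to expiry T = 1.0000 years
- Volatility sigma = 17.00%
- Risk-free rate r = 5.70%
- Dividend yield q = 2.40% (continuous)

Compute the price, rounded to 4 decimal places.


d1 = (ln(S/K) + (r - q + 0.5*sigma^2) * T) / (sigma * sqrt(T)) = 1.08209634
d2 = d1 - sigma * sqrt(T) = 0.91209634
exp(-rT) = 0.94459407; exp(-qT) = 0.97628571
P = K * exp(-rT) * N(-d2) - S_0 * exp(-qT) * N(-d1)
N(-d1) = 0.13960486; N(-d2) = 0.18085900
P = 9.2300 * 0.94459407 * 0.18085900 - 10.5800 * 0.97628571 * 0.13960486 = 0.1348

Answer: Price = 0.1348


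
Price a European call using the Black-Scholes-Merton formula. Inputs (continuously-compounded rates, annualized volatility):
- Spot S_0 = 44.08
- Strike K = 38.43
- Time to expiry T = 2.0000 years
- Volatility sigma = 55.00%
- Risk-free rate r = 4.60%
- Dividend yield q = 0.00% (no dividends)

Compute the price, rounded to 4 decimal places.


d1 = (ln(S/K) + (r - q + 0.5*sigma^2) * T) / (sigma * sqrt(T)) = 0.68353796
d2 = d1 - sigma * sqrt(T) = -0.09427950
exp(-rT) = 0.91210515; exp(-qT) = 1.00000000
C = S_0 * exp(-qT) * N(d1) - K * exp(-rT) * N(d2)
N(d1) = 0.75286651; N(d2) = 0.46244357
C = 44.0800 * 1.00000000 * 0.75286651 - 38.4300 * 0.91210515 * 0.46244357 = 16.9767

Answer: Price = 16.9767


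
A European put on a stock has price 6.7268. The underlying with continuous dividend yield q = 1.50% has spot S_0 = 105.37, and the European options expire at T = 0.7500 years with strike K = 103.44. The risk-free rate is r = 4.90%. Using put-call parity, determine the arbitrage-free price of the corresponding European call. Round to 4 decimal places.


Answer: Call price = 11.2104

Derivation:
Put-call parity: C - P = S_0 * exp(-qT) - K * exp(-rT).
S_0 * exp(-qT) = 105.3700 * 0.98881304 = 104.19123051
K * exp(-rT) = 103.4400 * 0.96391708 = 99.70758322
C = P + S*exp(-qT) - K*exp(-rT)
C = 6.7268 + 104.19123051 - 99.70758322 = 11.2104


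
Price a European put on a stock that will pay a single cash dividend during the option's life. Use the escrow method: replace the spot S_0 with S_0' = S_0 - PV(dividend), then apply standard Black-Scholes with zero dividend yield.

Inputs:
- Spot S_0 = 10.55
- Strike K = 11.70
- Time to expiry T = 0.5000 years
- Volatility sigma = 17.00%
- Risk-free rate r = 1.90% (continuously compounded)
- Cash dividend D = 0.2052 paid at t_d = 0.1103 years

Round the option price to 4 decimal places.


Answer: Price = 1.3657

Derivation:
PV(D) = D * exp(-r * t_d) = 0.2052 * 0.99790649 = 0.20477041
S_0' = S_0 - PV(D) = 10.5500 - 0.20477041 = 10.34522959
d1 = (ln(S_0'/K) + (r + sigma^2/2)*T) / (sigma*sqrt(T)) = -0.88461835
d2 = d1 - sigma*sqrt(T) = -1.00482650
exp(-rT) = 0.99054498
N(-d1) = 0.81181875; N(-d2) = 0.84250980
P = K * exp(-rT) * N(-d2) - S_0' * N(-d1) = 11.7000 * 0.99054498 * 0.84250980 - 10.34522959 * 0.81181875 = 1.3657


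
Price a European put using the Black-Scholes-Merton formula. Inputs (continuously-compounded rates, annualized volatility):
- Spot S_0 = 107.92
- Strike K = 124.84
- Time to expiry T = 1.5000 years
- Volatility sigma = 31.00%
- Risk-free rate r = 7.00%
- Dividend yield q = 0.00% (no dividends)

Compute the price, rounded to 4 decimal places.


d1 = (ln(S/K) + (r - q + 0.5*sigma^2) * T) / (sigma * sqrt(T)) = 0.08278826
d2 = d1 - sigma * sqrt(T) = -0.29688265
exp(-rT) = 0.90032452; exp(-qT) = 1.00000000
P = K * exp(-rT) * N(-d2) - S_0 * exp(-qT) * N(-d1)
N(-d1) = 0.46700995; N(-d2) = 0.61672195
P = 124.8400 * 0.90032452 * 0.61672195 - 107.9200 * 1.00000000 * 0.46700995 = 18.9177

Answer: Price = 18.9177


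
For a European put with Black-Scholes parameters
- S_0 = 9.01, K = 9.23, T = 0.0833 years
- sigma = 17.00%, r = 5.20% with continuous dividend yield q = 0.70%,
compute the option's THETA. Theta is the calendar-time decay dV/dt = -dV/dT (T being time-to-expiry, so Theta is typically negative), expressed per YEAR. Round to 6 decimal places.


Answer: Theta = -0.701154

Derivation:
d1 = -0.3907430698; d2 = -0.4398080267
phi(d1) = 0.3696204515; exp(-qT) = 0.9994170700; exp(-rT) = 0.9956777678
Theta = -S*exp(-qT)*phi(d1)*sigma/(2*sqrt(T)) + r*K*exp(-rT)*N(-d2) - q*S*exp(-qT)*N(-d1)
N(-d1) = 0.6520064202; N(-d2) = 0.6699619232; sqrt(T) = 0.2886173938
Term 1 = -9.0100 * 0.9994170700 * 0.3696204515 * 0.1700 / (2 * 0.2886173938) = -0.9802209314
Term 2 = 0.0520 * 9.2300 * 0.9956777678 * 0.6699619232 = 0.3201650896
Term 3 = -0.0070 * 9.0100 * 0.9994170700 * 0.6520064202 = -0.0410980736
Theta = -0.9802209314 + (0.3201650896) + (-0.0410980736) = -0.701154


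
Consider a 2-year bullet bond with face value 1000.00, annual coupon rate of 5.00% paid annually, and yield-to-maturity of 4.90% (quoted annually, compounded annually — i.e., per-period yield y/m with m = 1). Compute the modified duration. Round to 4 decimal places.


Coupon per period c = face * coupon_rate / m = 50.000000
Periods per year m = 1; per-period yield y/m = 0.049000
Number of cashflows N = 2
Cashflows (t years, CF_t, discount factor 1/(1+y/m)^(m*t), PV):
  t = 1.0000: CF_t = 50.000000, DF = 0.953289, PV = 47.664442
  t = 2.0000: CF_t = 1050.000000, DF = 0.908760, PV = 954.197606
Price P = sum_t PV_t = 1001.862048
First compute Macaulay numerator sum_t t * PV_t:
  t * PV_t at t = 1.0000: 47.664442
  t * PV_t at t = 2.0000: 1908.395212
Macaulay duration D = 1956.059655 / 1001.862048 = 1.952424
Modified duration = D / (1 + y/m) = 1.952424 / (1 + 0.049000) = 1.861224

Answer: Modified duration = 1.8612


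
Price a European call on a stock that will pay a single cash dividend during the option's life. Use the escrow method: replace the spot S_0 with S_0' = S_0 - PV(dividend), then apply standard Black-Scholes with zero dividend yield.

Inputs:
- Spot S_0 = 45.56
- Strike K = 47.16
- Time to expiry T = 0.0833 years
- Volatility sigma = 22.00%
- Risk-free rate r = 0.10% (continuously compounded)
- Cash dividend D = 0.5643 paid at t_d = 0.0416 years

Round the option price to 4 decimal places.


Answer: Price = 0.3912

Derivation:
PV(D) = D * exp(-r * t_d) = 0.5643 * 0.99995840 = 0.56427653
S_0' = S_0 - PV(D) = 45.5600 - 0.56427653 = 44.99572347
d1 = (ln(S_0'/K) + (r + sigma^2/2)*T) / (sigma*sqrt(T)) = -0.70680967
d2 = d1 - sigma*sqrt(T) = -0.77030550
exp(-rT) = 0.99991670
N(d1) = 0.23984238; N(d2) = 0.22055935
C = S_0' * N(d1) - K * exp(-rT) * N(d2) = 44.99572347 * 0.23984238 - 47.1600 * 0.99991670 * 0.22055935 = 0.3912


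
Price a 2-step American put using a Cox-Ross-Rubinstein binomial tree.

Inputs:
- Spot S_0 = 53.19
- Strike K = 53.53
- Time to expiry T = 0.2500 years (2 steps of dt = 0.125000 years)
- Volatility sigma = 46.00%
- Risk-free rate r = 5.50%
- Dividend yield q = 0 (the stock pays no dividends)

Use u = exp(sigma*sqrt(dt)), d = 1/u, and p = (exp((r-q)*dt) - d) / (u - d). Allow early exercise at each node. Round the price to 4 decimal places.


dt = T/N = 0.125000
u = exp(sigma*sqrt(dt)) = 1.176607; d = 1/u = 0.849902
p = (exp((r-q)*dt) - d) / (u - d) = 0.480547
Discount per step: exp(-r*dt) = 0.993149
Stock lattice S(k, i) with i counting down-moves:
  k=0: S(0,0) = 53.1900
  k=1: S(1,0) = 62.5837; S(1,1) = 45.2063
  k=2: S(2,0) = 73.6364; S(2,1) = 53.1900; S(2,2) = 38.4209
Terminal payoffs V(N, i) = max(K - S_T, 0):
  V(2,0) = 0.000000; V(2,1) = 0.340000; V(2,2) = 15.109111
Backward induction: V(k, i) = exp(-r*dt) * [p * V(k+1, i) + (1-p) * V(k+1, i+1)]; then take max(V_cont, immediate exercise) for American.
  V(1,0) = exp(-r*dt) * [p*0.000000 + (1-p)*0.340000] = 0.175404; exercise = 0.000000; V(1,0) = max -> 0.175404
  V(1,1) = exp(-r*dt) * [p*0.340000 + (1-p)*15.109111] = 7.956971; exercise = 8.323728; V(1,1) = max -> 8.323728
  V(0,0) = exp(-r*dt) * [p*0.175404 + (1-p)*8.323728] = 4.377876; exercise = 0.340000; V(0,0) = max -> 4.377876

Answer: Price = V(0,0) = 4.3779


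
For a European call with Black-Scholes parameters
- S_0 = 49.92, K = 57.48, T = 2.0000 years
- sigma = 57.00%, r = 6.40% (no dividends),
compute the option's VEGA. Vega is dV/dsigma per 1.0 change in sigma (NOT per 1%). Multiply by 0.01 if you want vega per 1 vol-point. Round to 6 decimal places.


Answer: Vega = 26.133267

Derivation:
d1 = 0.3869048422; d2 = -0.4191968884
phi(d1) = 0.3701724830; exp(-qT) = 1.0000000000; exp(-rT) = 0.8798533791
Vega = S * exp(-qT) * phi(d1) * sqrt(T) = 49.9200 * 1.0000000000 * 0.3701724830 * 1.4142135624 = 26.133267


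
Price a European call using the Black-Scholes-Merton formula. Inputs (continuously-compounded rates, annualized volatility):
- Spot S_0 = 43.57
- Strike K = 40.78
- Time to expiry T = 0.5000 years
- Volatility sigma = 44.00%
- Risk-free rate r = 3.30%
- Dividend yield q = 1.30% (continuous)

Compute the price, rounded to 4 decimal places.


d1 = (ln(S/K) + (r - q + 0.5*sigma^2) * T) / (sigma * sqrt(T)) = 0.40040588
d2 = d1 - sigma * sqrt(T) = 0.08927890
exp(-rT) = 0.98363538; exp(-qT) = 0.99352108
C = S_0 * exp(-qT) * N(d1) - K * exp(-rT) * N(d2)
N(d1) = 0.65557120; N(d2) = 0.53556987
C = 43.5700 * 0.99352108 * 0.65557120 - 40.7800 * 0.98363538 * 0.53556987 = 6.8951

Answer: Price = 6.8951


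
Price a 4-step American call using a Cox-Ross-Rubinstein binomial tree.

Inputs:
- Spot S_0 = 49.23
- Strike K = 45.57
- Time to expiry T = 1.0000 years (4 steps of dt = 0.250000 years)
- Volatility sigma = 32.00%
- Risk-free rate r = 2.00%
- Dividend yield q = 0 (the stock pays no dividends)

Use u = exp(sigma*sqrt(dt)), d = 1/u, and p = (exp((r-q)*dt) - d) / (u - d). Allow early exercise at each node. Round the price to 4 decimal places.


Answer: Price = V(0,0) = 8.6555

Derivation:
dt = T/N = 0.250000
u = exp(sigma*sqrt(dt)) = 1.173511; d = 1/u = 0.852144
p = (exp((r-q)*dt) - d) / (u - d) = 0.475683
Discount per step: exp(-r*dt) = 0.995012
Stock lattice S(k, i) with i counting down-moves:
  k=0: S(0,0) = 49.2300
  k=1: S(1,0) = 57.7719; S(1,1) = 41.9510
  k=2: S(2,0) = 67.7960; S(2,1) = 49.2300; S(2,2) = 35.7483
  k=3: S(3,0) = 79.5593; S(3,1) = 57.7719; S(3,2) = 41.9510; S(3,3) = 30.4627
  k=4: S(4,0) = 93.3638; S(4,1) = 67.7960; S(4,2) = 49.2300; S(4,3) = 35.7483; S(4,4) = 25.9586
Terminal payoffs V(N, i) = max(S_T - K, 0):
  V(4,0) = 47.793754; V(4,1) = 22.226000; V(4,2) = 3.660000; V(4,3) = 0.000000; V(4,4) = 0.000000
Backward induction: V(k, i) = exp(-r*dt) * [p * V(k+1, i) + (1-p) * V(k+1, i+1)]; then take max(V_cont, immediate exercise) for American.
  V(3,0) = exp(-r*dt) * [p*47.793754 + (1-p)*22.226000] = 34.216624; exercise = 33.989343; V(3,0) = max -> 34.216624
  V(3,1) = exp(-r*dt) * [p*22.226000 + (1-p)*3.660000] = 12.429222; exercise = 12.201940; V(3,1) = max -> 12.429222
  V(3,2) = exp(-r*dt) * [p*3.660000 + (1-p)*0.000000] = 1.732315; exercise = 0.000000; V(3,2) = max -> 1.732315
  V(3,3) = exp(-r*dt) * [p*0.000000 + (1-p)*0.000000] = 0.000000; exercise = 0.000000; V(3,3) = max -> 0.000000
  V(2,0) = exp(-r*dt) * [p*34.216624 + (1-p)*12.429222] = 22.679429; exercise = 22.226000; V(2,0) = max -> 22.679429
  V(2,1) = exp(-r*dt) * [p*12.429222 + (1-p)*1.732315] = 6.786629; exercise = 3.660000; V(2,1) = max -> 6.786629
  V(2,2) = exp(-r*dt) * [p*1.732315 + (1-p)*0.000000] = 0.819922; exercise = 0.000000; V(2,2) = max -> 0.819922
  V(1,0) = exp(-r*dt) * [p*22.679429 + (1-p)*6.786629] = 14.275004; exercise = 12.201940; V(1,0) = max -> 14.275004
  V(1,1) = exp(-r*dt) * [p*6.786629 + (1-p)*0.819922] = 3.639936; exercise = 0.000000; V(1,1) = max -> 3.639936
  V(0,0) = exp(-r*dt) * [p*14.275004 + (1-p)*3.639936] = 8.655467; exercise = 3.660000; V(0,0) = max -> 8.655467


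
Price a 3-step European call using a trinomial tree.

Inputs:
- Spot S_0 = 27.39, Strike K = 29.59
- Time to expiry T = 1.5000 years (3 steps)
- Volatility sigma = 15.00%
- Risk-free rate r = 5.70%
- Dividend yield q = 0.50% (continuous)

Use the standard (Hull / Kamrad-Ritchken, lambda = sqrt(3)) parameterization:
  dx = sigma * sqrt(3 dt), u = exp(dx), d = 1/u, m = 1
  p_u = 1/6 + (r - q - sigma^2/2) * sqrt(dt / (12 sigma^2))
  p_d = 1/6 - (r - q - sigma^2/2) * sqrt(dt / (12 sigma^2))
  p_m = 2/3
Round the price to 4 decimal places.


Answer: Price = V(0,0) = 2.0368

Derivation:
dt = T/N = 0.500000; dx = sigma*sqrt(3*dt) = 0.183712
u = exp(dx) = 1.201669; d = 1/u = 0.832176
p_u = 0.222120, p_m = 0.666667, p_d = 0.111213
Discount per step: exp(-r*dt) = 0.971902
Stock lattice S(k, j) with j the centered position index:
  k=0: S(0,+0) = 27.3900
  k=1: S(1,-1) = 22.7933; S(1,+0) = 27.3900; S(1,+1) = 32.9137
  k=2: S(2,-2) = 18.9680; S(2,-1) = 22.7933; S(2,+0) = 27.3900; S(2,+1) = 32.9137; S(2,+2) = 39.5514
  k=3: S(3,-3) = 15.7847; S(3,-2) = 18.9680; S(3,-1) = 22.7933; S(3,+0) = 27.3900; S(3,+1) = 32.9137; S(3,+2) = 39.5514; S(3,+3) = 47.5277
Terminal payoffs V(N, j) = max(S_T - K, 0):
  V(3,-3) = 0.000000; V(3,-2) = 0.000000; V(3,-1) = 0.000000; V(3,+0) = 0.000000; V(3,+1) = 3.323724; V(3,+2) = 9.961414; V(3,+3) = 17.937723
Backward induction: V(k, j) = exp(-r*dt) * [p_u * V(k+1, j+1) + p_m * V(k+1, j) + p_d * V(k+1, j-1)]
  V(2,-2) = exp(-r*dt) * [p_u*0.000000 + p_m*0.000000 + p_d*0.000000] = 0.000000
  V(2,-1) = exp(-r*dt) * [p_u*0.000000 + p_m*0.000000 + p_d*0.000000] = 0.000000
  V(2,+0) = exp(-r*dt) * [p_u*3.323724 + p_m*0.000000 + p_d*0.000000] = 0.717523
  V(2,+1) = exp(-r*dt) * [p_u*9.961414 + p_m*3.323724 + p_d*0.000000] = 4.304020
  V(2,+2) = exp(-r*dt) * [p_u*17.937723 + p_m*9.961414 + p_d*3.323724] = 10.685986
  V(1,-1) = exp(-r*dt) * [p_u*0.717523 + p_m*0.000000 + p_d*0.000000] = 0.154898
  V(1,+0) = exp(-r*dt) * [p_u*4.304020 + p_m*0.717523 + p_d*0.000000] = 1.394057
  V(1,+1) = exp(-r*dt) * [p_u*10.685986 + p_m*4.304020 + p_d*0.717523] = 5.173164
  V(0,+0) = exp(-r*dt) * [p_u*5.173164 + p_m*1.394057 + p_d*0.154898] = 2.036780


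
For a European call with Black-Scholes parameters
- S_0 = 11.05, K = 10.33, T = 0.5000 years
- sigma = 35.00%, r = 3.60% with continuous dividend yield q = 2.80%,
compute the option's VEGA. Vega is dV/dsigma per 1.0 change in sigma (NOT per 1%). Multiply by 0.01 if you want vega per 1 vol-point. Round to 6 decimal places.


Answer: Vega = 2.823515

Derivation:
d1 = 0.4121549452; d2 = 0.1646675718
phi(d1) = 0.3664568930; exp(-qT) = 0.9860975443; exp(-rT) = 0.9821610324
Vega = S * exp(-qT) * phi(d1) * sqrt(T) = 11.0500 * 0.9860975443 * 0.3664568930 * 0.7071067812 = 2.823515


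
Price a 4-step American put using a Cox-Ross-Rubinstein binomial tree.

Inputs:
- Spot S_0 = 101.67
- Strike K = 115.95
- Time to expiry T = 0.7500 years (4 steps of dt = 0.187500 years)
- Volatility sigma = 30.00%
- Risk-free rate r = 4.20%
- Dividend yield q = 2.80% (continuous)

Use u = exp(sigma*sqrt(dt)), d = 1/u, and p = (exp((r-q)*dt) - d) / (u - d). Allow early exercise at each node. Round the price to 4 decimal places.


dt = T/N = 0.187500
u = exp(sigma*sqrt(dt)) = 1.138719; d = 1/u = 0.878180
p = (exp((r-q)*dt) - d) / (u - d) = 0.477658
Discount per step: exp(-r*dt) = 0.992156
Stock lattice S(k, i) with i counting down-moves:
  k=0: S(0,0) = 101.6700
  k=1: S(1,0) = 115.7735; S(1,1) = 89.2846
  k=2: S(2,0) = 131.8335; S(2,1) = 101.6700; S(2,2) = 78.4079
  k=3: S(3,0) = 150.1213; S(3,1) = 115.7735; S(3,2) = 89.2846; S(3,3) = 68.8562
  k=4: S(4,0) = 170.9460; S(4,1) = 131.8335; S(4,2) = 101.6700; S(4,3) = 78.4079; S(4,4) = 60.4682
Terminal payoffs V(N, i) = max(K - S_T, 0):
  V(4,0) = 0.000000; V(4,1) = 0.000000; V(4,2) = 14.280000; V(4,3) = 37.542103; V(4,4) = 55.481835
Backward induction: V(k, i) = exp(-r*dt) * [p * V(k+1, i) + (1-p) * V(k+1, i+1)]; then take max(V_cont, immediate exercise) for American.
  V(3,0) = exp(-r*dt) * [p*0.000000 + (1-p)*0.000000] = 0.000000; exercise = 0.000000; V(3,0) = max -> 0.000000
  V(3,1) = exp(-r*dt) * [p*0.000000 + (1-p)*14.280000] = 7.400532; exercise = 0.176455; V(3,1) = max -> 7.400532
  V(3,2) = exp(-r*dt) * [p*14.280000 + (1-p)*37.542103] = 26.223445; exercise = 26.665450; V(3,2) = max -> 26.665450
  V(3,3) = exp(-r*dt) * [p*37.542103 + (1-p)*55.481835] = 46.544788; exercise = 47.093761; V(3,3) = max -> 47.093761
  V(2,0) = exp(-r*dt) * [p*0.000000 + (1-p)*7.400532] = 3.835286; exercise = 0.000000; V(2,0) = max -> 3.835286
  V(2,1) = exp(-r*dt) * [p*7.400532 + (1-p)*26.665450] = 17.326421; exercise = 14.280000; V(2,1) = max -> 17.326421
  V(2,2) = exp(-r*dt) * [p*26.665450 + (1-p)*47.093761] = 37.043145; exercise = 37.542103; V(2,2) = max -> 37.542103
  V(1,0) = exp(-r*dt) * [p*3.835286 + (1-p)*17.326421] = 10.796909; exercise = 0.176455; V(1,0) = max -> 10.796909
  V(1,1) = exp(-r*dt) * [p*17.326421 + (1-p)*37.542103] = 27.667178; exercise = 26.665450; V(1,1) = max -> 27.667178
  V(0,0) = exp(-r*dt) * [p*10.796909 + (1-p)*27.667178] = 19.455143; exercise = 14.280000; V(0,0) = max -> 19.455143

Answer: Price = V(0,0) = 19.4551


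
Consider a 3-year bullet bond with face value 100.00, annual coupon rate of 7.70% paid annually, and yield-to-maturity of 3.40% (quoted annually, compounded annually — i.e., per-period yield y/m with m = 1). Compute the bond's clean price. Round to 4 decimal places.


Answer: Price = 112.0701

Derivation:
Coupon per period c = face * coupon_rate / m = 7.700000
Periods per year m = 1; per-period yield y/m = 0.034000
Number of cashflows N = 3
Cashflows (t years, CF_t, discount factor 1/(1+y/m)^(m*t), PV):
  t = 1.0000: CF_t = 7.700000, DF = 0.967118, PV = 7.446809
  t = 2.0000: CF_t = 7.700000, DF = 0.935317, PV = 7.201942
  t = 3.0000: CF_t = 107.700000, DF = 0.904562, PV = 97.421337
Price P = sum_t PV_t = 112.070088


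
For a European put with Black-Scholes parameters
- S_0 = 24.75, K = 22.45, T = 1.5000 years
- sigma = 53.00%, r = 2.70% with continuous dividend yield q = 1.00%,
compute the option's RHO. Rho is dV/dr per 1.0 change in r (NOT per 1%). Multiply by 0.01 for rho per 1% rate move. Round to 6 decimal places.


d1 = 0.5140999468; d2 = -0.1350148350
phi(d1) = 0.3495572550; exp(-qT) = 0.9851119396; exp(-rT) = 0.9603091645
N(-d2) = 0.5536999275
Rho = -K*T*exp(-rT)*N(-d2) = -22.4500 * 1.5000 * 0.9603091645 * 0.5536999275 = -17.905776

Answer: Rho = -17.905776


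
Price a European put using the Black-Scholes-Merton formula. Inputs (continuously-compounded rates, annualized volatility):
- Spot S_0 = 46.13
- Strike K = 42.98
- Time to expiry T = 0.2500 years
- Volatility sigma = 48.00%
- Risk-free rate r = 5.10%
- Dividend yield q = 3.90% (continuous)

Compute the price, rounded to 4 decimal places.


d1 = (ln(S/K) + (r - q + 0.5*sigma^2) * T) / (sigma * sqrt(T)) = 0.42720253
d2 = d1 - sigma * sqrt(T) = 0.18720253
exp(-rT) = 0.98733094; exp(-qT) = 0.99029738
P = K * exp(-rT) * N(-d2) - S_0 * exp(-qT) * N(-d1)
N(-d1) = 0.33461591; N(-d2) = 0.42575092
P = 42.9800 * 0.98733094 * 0.42575092 - 46.1300 * 0.99029738 * 0.33461591 = 2.7809

Answer: Price = 2.7809


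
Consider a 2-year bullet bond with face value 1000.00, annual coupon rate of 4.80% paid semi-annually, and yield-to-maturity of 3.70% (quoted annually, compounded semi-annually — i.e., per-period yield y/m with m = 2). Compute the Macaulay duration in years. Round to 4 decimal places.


Coupon per period c = face * coupon_rate / m = 24.000000
Periods per year m = 2; per-period yield y/m = 0.018500
Number of cashflows N = 4
Cashflows (t years, CF_t, discount factor 1/(1+y/m)^(m*t), PV):
  t = 0.5000: CF_t = 24.000000, DF = 0.981836, PV = 23.564065
  t = 1.0000: CF_t = 24.000000, DF = 0.964002, PV = 23.136048
  t = 1.5000: CF_t = 24.000000, DF = 0.946492, PV = 22.715806
  t = 2.0000: CF_t = 1024.000000, DF = 0.929300, PV = 951.603046
Price P = sum_t PV_t = 1021.018964
Macaulay numerator sum_t t * PV_t:
  t * PV_t at t = 0.5000: 11.782032
  t * PV_t at t = 1.0000: 23.136048
  t * PV_t at t = 1.5000: 34.073708
  t * PV_t at t = 2.0000: 1903.206091
Macaulay duration D = (sum_t t * PV_t) / P = 1972.197880 / 1021.018964 = 1.931598

Answer: Macaulay duration = 1.9316 years


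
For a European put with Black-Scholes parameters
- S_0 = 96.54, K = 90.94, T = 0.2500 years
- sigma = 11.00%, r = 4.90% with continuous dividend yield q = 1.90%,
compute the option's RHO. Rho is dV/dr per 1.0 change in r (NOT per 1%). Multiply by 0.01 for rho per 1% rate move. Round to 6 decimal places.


d1 = 1.2503633061; d2 = 1.1953633061
phi(d1) = 0.1825661453; exp(-qT) = 0.9952612634; exp(-rT) = 0.9878247258
N(-d2) = 0.1159725578
Rho = -K*T*exp(-rT)*N(-d2) = -90.9400 * 0.2500 * 0.9878247258 * 0.1159725578 = -2.604534

Answer: Rho = -2.604534


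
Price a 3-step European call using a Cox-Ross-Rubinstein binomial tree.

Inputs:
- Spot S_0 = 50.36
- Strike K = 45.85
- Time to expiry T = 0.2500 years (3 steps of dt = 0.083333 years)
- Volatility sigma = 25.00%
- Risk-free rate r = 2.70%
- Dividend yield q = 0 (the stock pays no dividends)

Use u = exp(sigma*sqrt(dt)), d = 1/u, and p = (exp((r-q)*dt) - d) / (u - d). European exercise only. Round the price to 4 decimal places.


dt = T/N = 0.083333
u = exp(sigma*sqrt(dt)) = 1.074837; d = 1/u = 0.930374
p = (exp((r-q)*dt) - d) / (u - d) = 0.497558
Discount per step: exp(-r*dt) = 0.997753
Stock lattice S(k, i) with i counting down-moves:
  k=0: S(0,0) = 50.3600
  k=1: S(1,0) = 54.1288; S(1,1) = 46.8536
  k=2: S(2,0) = 58.1796; S(2,1) = 50.3600; S(2,2) = 43.5914
  k=3: S(3,0) = 62.5336; S(3,1) = 54.1288; S(3,2) = 46.8536; S(3,3) = 40.5563
Terminal payoffs V(N, i) = max(S_T - K, 0):
  V(3,0) = 16.683572; V(3,1) = 8.278778; V(3,2) = 1.003627; V(3,3) = 0.000000
Backward induction: V(k, i) = exp(-r*dt) * [p * V(k+1, i) + (1-p) * V(k+1, i+1)].
  V(2,0) = exp(-r*dt) * [p*16.683572 + (1-p)*8.278778] = 12.432646
  V(2,1) = exp(-r*dt) * [p*8.278778 + (1-p)*1.003627] = 4.613047
  V(2,2) = exp(-r*dt) * [p*1.003627 + (1-p)*0.000000] = 0.498240
  V(1,0) = exp(-r*dt) * [p*12.432646 + (1-p)*4.613047] = 8.484640
  V(1,1) = exp(-r*dt) * [p*4.613047 + (1-p)*0.498240] = 2.539874
  V(0,0) = exp(-r*dt) * [p*8.484640 + (1-p)*2.539874] = 5.485385

Answer: Price = V(0,0) = 5.4854


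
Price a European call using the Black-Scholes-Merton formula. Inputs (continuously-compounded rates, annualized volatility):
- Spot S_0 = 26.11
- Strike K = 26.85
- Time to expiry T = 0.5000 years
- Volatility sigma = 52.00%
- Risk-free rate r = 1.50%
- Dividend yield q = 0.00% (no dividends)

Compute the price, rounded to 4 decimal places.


d1 = (ln(S/K) + (r - q + 0.5*sigma^2) * T) / (sigma * sqrt(T)) = 0.12823806
d2 = d1 - sigma * sqrt(T) = -0.23945746
exp(-rT) = 0.99252805; exp(-qT) = 1.00000000
C = S_0 * exp(-qT) * N(d1) - K * exp(-rT) * N(d2)
N(d1) = 0.55101971; N(d2) = 0.40537544
C = 26.1100 * 1.00000000 * 0.55101971 - 26.8500 * 0.99252805 * 0.40537544 = 3.5841

Answer: Price = 3.5841


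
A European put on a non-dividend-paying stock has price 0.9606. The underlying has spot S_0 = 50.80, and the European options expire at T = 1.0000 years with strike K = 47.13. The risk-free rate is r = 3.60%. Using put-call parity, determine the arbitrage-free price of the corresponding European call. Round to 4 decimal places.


Put-call parity: C - P = S_0 * exp(-qT) - K * exp(-rT).
S_0 * exp(-qT) = 50.8000 * 1.00000000 = 50.80000000
K * exp(-rT) = 47.1300 * 0.96464029 = 45.46349703
C = P + S*exp(-qT) - K*exp(-rT)
C = 0.9606 + 50.80000000 - 45.46349703 = 6.2971

Answer: Call price = 6.2971


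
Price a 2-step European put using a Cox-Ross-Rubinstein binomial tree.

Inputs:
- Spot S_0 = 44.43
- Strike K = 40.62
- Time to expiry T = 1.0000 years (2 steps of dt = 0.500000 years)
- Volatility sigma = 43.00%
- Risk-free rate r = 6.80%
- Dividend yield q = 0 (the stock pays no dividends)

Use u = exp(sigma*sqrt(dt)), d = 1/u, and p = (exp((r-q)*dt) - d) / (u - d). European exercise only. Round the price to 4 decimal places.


Answer: Price = V(0,0) = 4.1423

Derivation:
dt = T/N = 0.500000
u = exp(sigma*sqrt(dt)) = 1.355345; d = 1/u = 0.737820
p = (exp((r-q)*dt) - d) / (u - d) = 0.480571
Discount per step: exp(-r*dt) = 0.966572
Stock lattice S(k, i) with i counting down-moves:
  k=0: S(0,0) = 44.4300
  k=1: S(1,0) = 60.2180; S(1,1) = 32.7813
  k=2: S(2,0) = 81.6161; S(2,1) = 44.4300; S(2,2) = 24.1867
Terminal payoffs V(N, i) = max(K - S_T, 0):
  V(2,0) = 0.000000; V(2,1) = 0.000000; V(2,2) = 16.433295
Backward induction: V(k, i) = exp(-r*dt) * [p * V(k+1, i) + (1-p) * V(k+1, i+1)].
  V(1,0) = exp(-r*dt) * [p*0.000000 + (1-p)*0.000000] = 0.000000
  V(1,1) = exp(-r*dt) * [p*0.000000 + (1-p)*16.433295] = 8.250580
  V(0,0) = exp(-r*dt) * [p*0.000000 + (1-p)*8.250580] = 4.142326


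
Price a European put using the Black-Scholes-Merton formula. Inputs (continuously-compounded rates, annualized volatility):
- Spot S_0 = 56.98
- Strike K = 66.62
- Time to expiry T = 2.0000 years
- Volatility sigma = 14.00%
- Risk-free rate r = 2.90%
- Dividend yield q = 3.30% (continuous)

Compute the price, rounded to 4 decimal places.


Answer: Price = 10.8285

Derivation:
d1 = (ln(S/K) + (r - q + 0.5*sigma^2) * T) / (sigma * sqrt(T)) = -0.73086811
d2 = d1 - sigma * sqrt(T) = -0.92885801
exp(-rT) = 0.94364995; exp(-qT) = 0.93613086
P = K * exp(-rT) * N(-d2) - S_0 * exp(-qT) * N(-d1)
N(-d1) = 0.76757014; N(-d2) = 0.82351866
P = 66.6200 * 0.94364995 * 0.82351866 - 56.9800 * 0.93613086 * 0.76757014 = 10.8285


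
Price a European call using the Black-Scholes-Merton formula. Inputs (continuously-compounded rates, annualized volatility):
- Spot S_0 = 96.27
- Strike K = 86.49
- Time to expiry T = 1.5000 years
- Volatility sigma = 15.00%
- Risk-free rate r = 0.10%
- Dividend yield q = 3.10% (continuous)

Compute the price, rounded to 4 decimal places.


d1 = (ln(S/K) + (r - q + 0.5*sigma^2) * T) / (sigma * sqrt(T)) = 0.43003755
d2 = d1 - sigma * sqrt(T) = 0.24632582
exp(-rT) = 0.99850112; exp(-qT) = 0.95456456
C = S_0 * exp(-qT) * N(d1) - K * exp(-rT) * N(d2)
N(d1) = 0.66641584; N(d2) = 0.59728499
C = 96.2700 * 0.95456456 * 0.66641584 - 86.4900 * 0.99850112 * 0.59728499 = 9.6592

Answer: Price = 9.6592


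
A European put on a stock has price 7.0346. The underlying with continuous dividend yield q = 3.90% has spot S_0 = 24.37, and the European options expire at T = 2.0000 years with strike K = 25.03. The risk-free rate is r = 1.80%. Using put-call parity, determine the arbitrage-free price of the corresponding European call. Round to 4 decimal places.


Answer: Call price = 5.4310

Derivation:
Put-call parity: C - P = S_0 * exp(-qT) - K * exp(-rT).
S_0 * exp(-qT) = 24.3700 * 0.92496443 = 22.54138307
K * exp(-rT) = 25.0300 * 0.96464029 = 24.14494655
C = P + S*exp(-qT) - K*exp(-rT)
C = 7.0346 + 22.54138307 - 24.14494655 = 5.4310


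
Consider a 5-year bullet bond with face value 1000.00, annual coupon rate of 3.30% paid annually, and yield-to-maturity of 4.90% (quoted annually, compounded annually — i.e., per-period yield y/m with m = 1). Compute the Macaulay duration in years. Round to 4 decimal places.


Coupon per period c = face * coupon_rate / m = 33.000000
Periods per year m = 1; per-period yield y/m = 0.049000
Number of cashflows N = 5
Cashflows (t years, CF_t, discount factor 1/(1+y/m)^(m*t), PV):
  t = 1.0000: CF_t = 33.000000, DF = 0.953289, PV = 31.458532
  t = 2.0000: CF_t = 33.000000, DF = 0.908760, PV = 29.989068
  t = 3.0000: CF_t = 33.000000, DF = 0.866310, PV = 28.588244
  t = 4.0000: CF_t = 33.000000, DF = 0.825844, PV = 27.252854
  t = 5.0000: CF_t = 1033.000000, DF = 0.787268, PV = 813.247769
Price P = sum_t PV_t = 930.536466
Macaulay numerator sum_t t * PV_t:
  t * PV_t at t = 1.0000: 31.458532
  t * PV_t at t = 2.0000: 59.978135
  t * PV_t at t = 3.0000: 85.764731
  t * PV_t at t = 4.0000: 109.011415
  t * PV_t at t = 5.0000: 4066.238845
Macaulay duration D = (sum_t t * PV_t) / P = 4352.451659 / 930.536466 = 4.677357

Answer: Macaulay duration = 4.6774 years


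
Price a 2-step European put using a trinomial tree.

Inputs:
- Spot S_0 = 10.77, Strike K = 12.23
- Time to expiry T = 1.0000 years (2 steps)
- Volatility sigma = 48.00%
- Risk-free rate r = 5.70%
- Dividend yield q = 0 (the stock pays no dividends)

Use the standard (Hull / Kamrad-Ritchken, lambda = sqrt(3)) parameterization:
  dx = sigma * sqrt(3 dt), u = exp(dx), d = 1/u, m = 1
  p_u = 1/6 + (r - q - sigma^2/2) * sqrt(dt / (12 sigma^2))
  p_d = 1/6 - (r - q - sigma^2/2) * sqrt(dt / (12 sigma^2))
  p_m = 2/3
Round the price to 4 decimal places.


dt = T/N = 0.500000; dx = sigma*sqrt(3*dt) = 0.587878
u = exp(dx) = 1.800164; d = 1/u = 0.555505
p_u = 0.141917, p_m = 0.666667, p_d = 0.191417
Discount per step: exp(-r*dt) = 0.971902
Stock lattice S(k, j) with j the centered position index:
  k=0: S(0,+0) = 10.7700
  k=1: S(1,-1) = 5.9828; S(1,+0) = 10.7700; S(1,+1) = 19.3878
  k=2: S(2,-2) = 3.3235; S(2,-1) = 5.9828; S(2,+0) = 10.7700; S(2,+1) = 19.3878; S(2,+2) = 34.9011
Terminal payoffs V(N, j) = max(K - S_T, 0):
  V(2,-2) = 8.906530; V(2,-1) = 6.247210; V(2,+0) = 1.460000; V(2,+1) = 0.000000; V(2,+2) = 0.000000
Backward induction: V(k, j) = exp(-r*dt) * [p_u * V(k+1, j+1) + p_m * V(k+1, j) + p_d * V(k+1, j-1)]
  V(1,-1) = exp(-r*dt) * [p_u*1.460000 + p_m*6.247210 + p_d*8.906530] = 5.906118
  V(1,+0) = exp(-r*dt) * [p_u*0.000000 + p_m*1.460000 + p_d*6.247210] = 2.108206
  V(1,+1) = exp(-r*dt) * [p_u*0.000000 + p_m*0.000000 + p_d*1.460000] = 0.271616
  V(0,+0) = exp(-r*dt) * [p_u*0.271616 + p_m*2.108206 + p_d*5.906118] = 2.502208

Answer: Price = V(0,0) = 2.5022


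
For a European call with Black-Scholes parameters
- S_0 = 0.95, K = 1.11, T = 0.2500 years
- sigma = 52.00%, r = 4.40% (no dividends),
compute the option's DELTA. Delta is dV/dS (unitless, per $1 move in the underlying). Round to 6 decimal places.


d1 = -0.4263588835; d2 = -0.6863588835
phi(d1) = 0.3642810908; exp(-qT) = 1.0000000000; exp(-rT) = 0.9890602788
N(d1) = 0.3349231785
Delta = exp(-qT) * N(d1) = 1.0000000000 * 0.3349231785 = 0.334923

Answer: Delta = 0.334923


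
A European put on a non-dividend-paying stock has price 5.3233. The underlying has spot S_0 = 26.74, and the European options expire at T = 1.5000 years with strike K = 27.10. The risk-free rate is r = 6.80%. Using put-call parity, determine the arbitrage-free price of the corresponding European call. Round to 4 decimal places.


Answer: Call price = 7.5912

Derivation:
Put-call parity: C - P = S_0 * exp(-qT) - K * exp(-rT).
S_0 * exp(-qT) = 26.7400 * 1.00000000 = 26.74000000
K * exp(-rT) = 27.1000 * 0.90302955 = 24.47210085
C = P + S*exp(-qT) - K*exp(-rT)
C = 5.3233 + 26.74000000 - 24.47210085 = 7.5912


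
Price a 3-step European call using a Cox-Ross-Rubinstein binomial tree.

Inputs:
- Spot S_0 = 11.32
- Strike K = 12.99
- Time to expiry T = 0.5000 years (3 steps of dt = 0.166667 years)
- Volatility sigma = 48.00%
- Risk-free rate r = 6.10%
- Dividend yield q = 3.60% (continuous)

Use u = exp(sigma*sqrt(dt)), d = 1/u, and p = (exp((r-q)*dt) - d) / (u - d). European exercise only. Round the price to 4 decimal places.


Answer: Price = V(0,0) = 0.9662

Derivation:
dt = T/N = 0.166667
u = exp(sigma*sqrt(dt)) = 1.216477; d = 1/u = 0.822046
p = (exp((r-q)*dt) - d) / (u - d) = 0.461752
Discount per step: exp(-r*dt) = 0.989885
Stock lattice S(k, i) with i counting down-moves:
  k=0: S(0,0) = 11.3200
  k=1: S(1,0) = 13.7705; S(1,1) = 9.3056
  k=2: S(2,0) = 16.7515; S(2,1) = 11.3200; S(2,2) = 7.6496
  k=3: S(3,0) = 20.3779; S(3,1) = 13.7705; S(3,2) = 9.3056; S(3,3) = 6.2883
Terminal payoffs V(N, i) = max(S_T - K, 0):
  V(3,0) = 7.387852; V(3,1) = 0.780522; V(3,2) = 0.000000; V(3,3) = 0.000000
Backward induction: V(k, i) = exp(-r*dt) * [p * V(k+1, i) + (1-p) * V(k+1, i+1)].
  V(2,0) = exp(-r*dt) * [p*7.387852 + (1-p)*0.780522] = 3.792715
  V(2,1) = exp(-r*dt) * [p*0.780522 + (1-p)*0.000000] = 0.356762
  V(2,2) = exp(-r*dt) * [p*0.000000 + (1-p)*0.000000] = 0.000000
  V(1,0) = exp(-r*dt) * [p*3.792715 + (1-p)*0.356762] = 1.923664
  V(1,1) = exp(-r*dt) * [p*0.356762 + (1-p)*0.000000] = 0.163069
  V(0,0) = exp(-r*dt) * [p*1.923664 + (1-p)*0.163069] = 0.966155


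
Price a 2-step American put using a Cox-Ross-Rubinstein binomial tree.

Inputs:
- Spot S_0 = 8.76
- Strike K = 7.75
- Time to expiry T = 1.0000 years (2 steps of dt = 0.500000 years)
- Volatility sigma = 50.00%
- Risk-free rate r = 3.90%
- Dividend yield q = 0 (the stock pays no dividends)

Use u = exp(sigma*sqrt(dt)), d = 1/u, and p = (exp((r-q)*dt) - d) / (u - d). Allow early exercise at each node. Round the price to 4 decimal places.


dt = T/N = 0.500000
u = exp(sigma*sqrt(dt)) = 1.424119; d = 1/u = 0.702189
p = (exp((r-q)*dt) - d) / (u - d) = 0.439797
Discount per step: exp(-r*dt) = 0.980689
Stock lattice S(k, i) with i counting down-moves:
  k=0: S(0,0) = 8.7600
  k=1: S(1,0) = 12.4753; S(1,1) = 6.1512
  k=2: S(2,0) = 17.7663; S(2,1) = 8.7600; S(2,2) = 4.3193
Terminal payoffs V(N, i) = max(K - S_T, 0):
  V(2,0) = 0.000000; V(2,1) = 0.000000; V(2,2) = 3.430718
Backward induction: V(k, i) = exp(-r*dt) * [p * V(k+1, i) + (1-p) * V(k+1, i+1)]; then take max(V_cont, immediate exercise) for American.
  V(1,0) = exp(-r*dt) * [p*0.000000 + (1-p)*0.000000] = 0.000000; exercise = 0.000000; V(1,0) = max -> 0.000000
  V(1,1) = exp(-r*dt) * [p*0.000000 + (1-p)*3.430718] = 1.884785; exercise = 1.598829; V(1,1) = max -> 1.884785
  V(0,0) = exp(-r*dt) * [p*0.000000 + (1-p)*1.884785] = 1.035472; exercise = 0.000000; V(0,0) = max -> 1.035472

Answer: Price = V(0,0) = 1.0355


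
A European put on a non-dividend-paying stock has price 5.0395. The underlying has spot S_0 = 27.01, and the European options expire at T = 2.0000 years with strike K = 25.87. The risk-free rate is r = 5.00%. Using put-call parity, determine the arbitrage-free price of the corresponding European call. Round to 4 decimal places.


Put-call parity: C - P = S_0 * exp(-qT) - K * exp(-rT).
S_0 * exp(-qT) = 27.0100 * 1.00000000 = 27.01000000
K * exp(-rT) = 25.8700 * 0.90483742 = 23.40814400
C = P + S*exp(-qT) - K*exp(-rT)
C = 5.0395 + 27.01000000 - 23.40814400 = 8.6414

Answer: Call price = 8.6414


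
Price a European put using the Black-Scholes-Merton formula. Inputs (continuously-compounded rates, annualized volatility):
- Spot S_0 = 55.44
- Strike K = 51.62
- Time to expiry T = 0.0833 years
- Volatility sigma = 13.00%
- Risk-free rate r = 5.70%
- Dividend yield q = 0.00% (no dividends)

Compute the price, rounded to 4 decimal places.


d1 = (ln(S/K) + (r - q + 0.5*sigma^2) * T) / (sigma * sqrt(T)) = 2.04807065
d2 = d1 - sigma * sqrt(T) = 2.01055039
exp(-rT) = 0.99526315; exp(-qT) = 1.00000000
P = K * exp(-rT) * N(-d2) - S_0 * exp(-qT) * N(-d1)
N(-d1) = 0.02027654; N(-d2) = 0.02218648
P = 51.6200 * 0.99526315 * 0.02218648 - 55.4400 * 1.00000000 * 0.02027654 = 0.0157

Answer: Price = 0.0157


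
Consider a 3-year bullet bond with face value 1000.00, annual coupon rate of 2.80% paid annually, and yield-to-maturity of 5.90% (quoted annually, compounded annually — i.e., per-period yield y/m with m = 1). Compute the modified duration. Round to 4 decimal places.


Answer: Modified duration = 2.7527

Derivation:
Coupon per period c = face * coupon_rate / m = 28.000000
Periods per year m = 1; per-period yield y/m = 0.059000
Number of cashflows N = 3
Cashflows (t years, CF_t, discount factor 1/(1+y/m)^(m*t), PV):
  t = 1.0000: CF_t = 28.000000, DF = 0.944287, PV = 26.440038
  t = 2.0000: CF_t = 28.000000, DF = 0.891678, PV = 24.966986
  t = 3.0000: CF_t = 1028.000000, DF = 0.842000, PV = 865.576056
Price P = sum_t PV_t = 916.983080
First compute Macaulay numerator sum_t t * PV_t:
  t * PV_t at t = 1.0000: 26.440038
  t * PV_t at t = 2.0000: 49.933971
  t * PV_t at t = 3.0000: 2596.728168
Macaulay duration D = 2673.102177 / 916.983080 = 2.915105
Modified duration = D / (1 + y/m) = 2.915105 / (1 + 0.059000) = 2.752696
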